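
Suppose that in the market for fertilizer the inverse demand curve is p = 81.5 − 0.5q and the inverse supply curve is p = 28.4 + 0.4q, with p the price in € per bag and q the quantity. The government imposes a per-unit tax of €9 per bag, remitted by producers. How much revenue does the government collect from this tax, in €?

Inverting to q(p) form: qd = 163 − 2p; qs = 2.5p − 71.
Before the tax: set 163 − 2p = 2.5p − 71 → p* = €52, q* = 59.
With the tax collected from producers, supply shifts: qs = 2.5(p − 9) − 71.
Solving gives q = 49 with buyers paying €57 and producers receiving €48 (the €9 wedge).
Revenue = t · Q = 9 · 49 = €441.

Tax revenue = €441.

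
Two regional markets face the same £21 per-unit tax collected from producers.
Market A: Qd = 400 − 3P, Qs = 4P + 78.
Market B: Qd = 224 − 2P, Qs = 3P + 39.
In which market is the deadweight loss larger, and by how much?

Market A: pre-tax P* = £46, Q* = 262; post-tax Q = 226; deadweight loss = £378.
Market B: pre-tax P* = £37, Q* = 150; post-tax Q = 124.8; deadweight loss = £264.6.
Difference: £378 vs £264.6 → market A is larger by £113.4.

Market A, by £113.4.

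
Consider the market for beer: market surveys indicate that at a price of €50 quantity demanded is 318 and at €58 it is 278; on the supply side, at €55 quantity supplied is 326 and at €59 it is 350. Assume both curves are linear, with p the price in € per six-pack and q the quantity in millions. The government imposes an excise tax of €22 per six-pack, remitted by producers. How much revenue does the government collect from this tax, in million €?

Demand slope: (278 − 318)/(58 − 50) = -5, so qd = 568 − 5p.
Supply slope: (350 − 326)/(59 − 55) = 6, so qs = 6p − 4.
Without the tax, 568 − 5p = 6p − 4 gives 11p = 572, so p* = €52 and q* = 308.
With the tax collected from producers, supply shifts: qs = 6(p − 22) − 4.
New equilibrium: consumers pay €64, producers receive €42, q = 248. (Wedge: pb − ps = 22.)
Revenue = t · Q = 22 · 248 = €5456.

Tax revenue = €5456 million.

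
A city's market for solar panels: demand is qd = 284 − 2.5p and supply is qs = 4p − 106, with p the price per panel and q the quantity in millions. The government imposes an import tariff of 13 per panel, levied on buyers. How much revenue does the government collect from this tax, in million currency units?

Before the tax: set 284 − 2.5p = 4p − 106 → p* = 60, q* = 134.
With the tax collected from buyers, demand (in seller-price terms) shifts: qd = 284 − 2.5(p + 13).
Solving gives q = 114 with buyers paying 68 and sellers receiving 55 (the 13 wedge).
Revenue = t · Q = 13 · 114 = 1482.

Tax revenue = 1482 million.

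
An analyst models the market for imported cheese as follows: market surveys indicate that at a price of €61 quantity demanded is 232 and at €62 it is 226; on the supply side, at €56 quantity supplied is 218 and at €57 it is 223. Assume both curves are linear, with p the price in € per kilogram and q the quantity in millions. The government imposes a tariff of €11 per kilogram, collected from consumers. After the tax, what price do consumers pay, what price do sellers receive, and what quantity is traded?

Demand slope: (226 − 232)/(62 − 61) = -6, so qd = 598 − 6p.
Supply slope: (223 − 218)/(57 − 56) = 5, so qs = 5p − 62.
Before the tax: set 598 − 6p = 5p − 62 → p* = €60, q* = 238.
With the tax collected from consumers, demand (in seller-price terms) shifts: qd = 598 − 6(p + 11).
New equilibrium: consumers pay €65, sellers receive €54, q = 208. (Wedge: pb − ps = 11.)
The less price-elastic side of the market bears the larger share of a per-unit tax.

Consumers pay €65; sellers receive €54; quantity = 208.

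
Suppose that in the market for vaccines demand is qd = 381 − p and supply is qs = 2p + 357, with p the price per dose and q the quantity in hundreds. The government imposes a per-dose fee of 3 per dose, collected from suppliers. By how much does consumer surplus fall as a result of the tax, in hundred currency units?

Consumer surplus falls by 744 hundred.

Before the tax: set 381 − p = 2p + 357 → p* = 8, q* = 373.
With the tax collected from suppliers, supply shifts: qs = 2(p − 3) + 357.
Solving gives q = 371 with buyers paying 10 and suppliers receiving 7 (the 3 wedge).
ΔCS is the trapezoid between Q = 371 and Q = 373 of height 2: ½ · (373 + 371) · 2 = 744.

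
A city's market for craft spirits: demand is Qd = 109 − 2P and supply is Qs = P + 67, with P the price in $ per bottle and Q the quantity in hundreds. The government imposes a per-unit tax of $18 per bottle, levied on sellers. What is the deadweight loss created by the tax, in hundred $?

Deadweight loss = $108 hundred.

Before the tax: set 109 − 2P = P + 67 → P* = $14, Q* = 81.
With the tax collected from sellers, supply shifts: Qs = (P − 18) + 67.
Solving gives Q = 69 with consumers paying $20 and sellers receiving $2 (the $18 wedge).
Quantity falls by |ΔQ| = |81 − 69| = 12.
DWL = ½ · t · |ΔQ| = ½ · 18 · 12 = $108.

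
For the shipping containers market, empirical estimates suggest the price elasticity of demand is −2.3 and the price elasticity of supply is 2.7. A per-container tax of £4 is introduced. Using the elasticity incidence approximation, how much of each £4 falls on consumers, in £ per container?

Consumers bear ≈ £2.16 per container.

Incidence ratio: consumers' share ≈ εs / (εs + |εd|) = 2.7 / (2.7 + 2.3) = 0.54.
So consumers bear ≈ 0.54 × £4 = £2.16; sellers bear £1.84.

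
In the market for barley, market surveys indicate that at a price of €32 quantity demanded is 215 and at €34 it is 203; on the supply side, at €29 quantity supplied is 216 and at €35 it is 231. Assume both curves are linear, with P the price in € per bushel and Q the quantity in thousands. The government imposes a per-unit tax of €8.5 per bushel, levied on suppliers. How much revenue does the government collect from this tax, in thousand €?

Tax revenue = €1751 thousand.

Demand slope: (203 − 215)/(34 − 32) = -6, so Qd = 407 − 6P.
Supply slope: (231 − 216)/(35 − 29) = 2.5, so Qs = 2.5P + 143.5.
Before the tax: set 407 − 6P = 2.5P + 143.5 → P* = €31, Q* = 221.
With the tax collected from suppliers, supply shifts: Qs = 2.5(P − 8.5) + 143.5.
New equilibrium: buyers pay €33.5, suppliers receive €25, Q = 206. (Wedge: Pb − Ps = 8.5.)
Revenue = t · Q = 8.5 · 206 = €1751.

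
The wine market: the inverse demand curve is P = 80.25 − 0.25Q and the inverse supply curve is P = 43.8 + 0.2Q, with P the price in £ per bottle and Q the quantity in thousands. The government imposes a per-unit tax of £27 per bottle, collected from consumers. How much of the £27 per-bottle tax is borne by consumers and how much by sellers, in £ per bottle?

Rewrite in direct form: Qd = 321 − 4P and Qs = 5P − 219.
Without the tax, 321 − 4P = 5P − 219 gives 9P = 540, so P* = £60 and Q* = 81.
With the tax collected from consumers, demand (in seller-price terms) shifts: Qd = 321 − 4(P + 27).
Solving gives Q = 21 with consumers paying £75 and sellers receiving £48 (the £27 wedge).
Burden on consumers: £15; on sellers: £12. (They sum to £27.)

Consumers bear £15 per bottle; sellers bear £12 per bottle.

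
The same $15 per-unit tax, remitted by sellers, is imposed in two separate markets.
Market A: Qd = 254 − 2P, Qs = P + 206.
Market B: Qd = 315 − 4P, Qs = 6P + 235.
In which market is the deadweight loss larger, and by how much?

Market A: pre-tax P* = $16, Q* = 222; post-tax Q = 212; deadweight loss = $75.
Market B: pre-tax P* = $8, Q* = 283; post-tax Q = 247; deadweight loss = $270.
Difference: $75 vs $270 → market B is larger by $195.

Market B, by $195.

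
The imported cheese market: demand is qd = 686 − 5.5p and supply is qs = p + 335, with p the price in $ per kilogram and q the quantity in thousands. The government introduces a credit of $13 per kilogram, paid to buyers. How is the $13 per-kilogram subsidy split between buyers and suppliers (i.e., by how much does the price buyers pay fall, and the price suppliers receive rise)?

Before the subsidy: set 686 − 5.5p = p + 335 → p* = $54, q* = 389.
With a per-unit subsidy paid to buyers, each effectively pays p − 13, so demand becomes qd = 686 − 5.5(p − 13).
New equilibrium: buyers pay $52, suppliers receive $65, q = 400. (Wedge: pb − ps = −13.)
Gain to buyers: $2; to suppliers: $11. (They sum to $13.)

Buyers gain $2 per kilogram; suppliers gain $11 per kilogram.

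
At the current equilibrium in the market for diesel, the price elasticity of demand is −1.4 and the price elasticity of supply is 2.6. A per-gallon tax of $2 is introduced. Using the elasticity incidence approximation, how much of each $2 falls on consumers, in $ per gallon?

Incidence ratio: consumers' share ≈ εs / (εs + |εd|) = 2.6 / (2.6 + 1.4) = 0.65.
So consumers bear ≈ 0.65 × $2 = $1.3; producers bear $0.7.

Consumers bear ≈ $1.3 per gallon.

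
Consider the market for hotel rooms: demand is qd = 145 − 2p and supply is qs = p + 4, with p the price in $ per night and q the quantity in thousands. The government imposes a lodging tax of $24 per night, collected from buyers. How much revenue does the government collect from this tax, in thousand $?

Tax revenue = $840 thousand.

Without the tax, 145 − 2p = p + 4 gives 3p = 141, so p* = $47 and q* = 51.
With the tax collected from buyers, demand (in seller-price terms) shifts: qd = 145 − 2(p + 24).
New equilibrium: buyers pay $55, sellers receive $31, q = 35. (Wedge: pb − ps = 24.)
Revenue = t · Q = 24 · 35 = $840.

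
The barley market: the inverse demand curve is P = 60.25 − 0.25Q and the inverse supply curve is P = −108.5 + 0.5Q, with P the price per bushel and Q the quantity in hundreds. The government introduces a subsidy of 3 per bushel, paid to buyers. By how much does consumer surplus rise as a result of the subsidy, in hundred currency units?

Rewrite in direct form: Qd = 241 − 4P and Qs = 2P + 217.
Before the subsidy: set 241 − 4P = 2P + 217 → P* = 4, Q* = 225.
With a per-unit subsidy paid to buyers, each effectively pays P − 3, so demand becomes Qd = 241 − 4(P − 3).
New equilibrium: buyers pay 3, sellers receive 6, Q = 229. (Wedge: Pb − Ps = −3.)
ΔCS is the trapezoid between Q = 229 and Q = 225 of height 1: ½ · (225 + 229) · 1 = 227.

Consumer surplus rises by 227 hundred.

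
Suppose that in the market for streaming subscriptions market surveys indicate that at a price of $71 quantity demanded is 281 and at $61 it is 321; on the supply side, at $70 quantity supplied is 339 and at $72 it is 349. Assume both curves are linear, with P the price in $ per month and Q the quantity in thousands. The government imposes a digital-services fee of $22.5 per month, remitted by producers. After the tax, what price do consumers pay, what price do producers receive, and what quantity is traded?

Consumers pay $76.5; producers receive $54; quantity = 259.

Demand slope: (321 − 281)/(61 − 71) = -4, so Qd = 565 − 4P.
Supply slope: (349 − 339)/(72 − 70) = 5, so Qs = 5P − 11.
Before the tax: set 565 − 4P = 5P − 11 → P* = $64, Q* = 309.
With the tax collected from producers, supply shifts: Qs = 5(P − 22.5) − 11.
Solving gives Q = 259 with consumers paying $76.5 and producers receiving $54 (the $22.5 wedge).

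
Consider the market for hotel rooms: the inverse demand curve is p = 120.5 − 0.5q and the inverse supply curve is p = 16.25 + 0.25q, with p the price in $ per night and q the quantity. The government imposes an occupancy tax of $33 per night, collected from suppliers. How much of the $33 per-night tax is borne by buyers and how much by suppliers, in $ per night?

Rewrite in direct form: qd = 241 − 2p and qs = 4p − 65.
Without the tax, 241 − 2p = 4p − 65 gives 6p = 306, so p* = $51 and q* = 139.
With the tax collected from suppliers, supply shifts: qs = 4(p − 33) − 65.
Solving gives q = 95 with buyers paying $73 and suppliers receiving $40 (the $33 wedge).
Burden on buyers: $22; on suppliers: $11. (They sum to $33.)
The less price-elastic side of the market bears the larger share of a per-unit tax.

Buyers bear $22 per night; suppliers bear $11 per night.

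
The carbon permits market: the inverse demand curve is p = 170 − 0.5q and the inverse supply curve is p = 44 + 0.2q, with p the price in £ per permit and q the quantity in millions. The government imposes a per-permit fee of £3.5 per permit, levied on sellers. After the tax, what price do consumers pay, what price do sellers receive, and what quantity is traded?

Inverting to q(p) form: qd = 340 − 2p; qs = 5p − 220.
Before the tax: set 340 − 2p = 5p − 220 → p* = £80, q* = 180.
With the tax collected from sellers, supply shifts: qs = 5(p − 3.5) − 220.
Solving gives q = 175 with consumers paying £82.5 and sellers receiving £79 (the £3.5 wedge).
The less price-elastic side of the market bears the larger share of a per-unit tax.

Consumers pay £82.5; sellers receive £79; quantity = 175.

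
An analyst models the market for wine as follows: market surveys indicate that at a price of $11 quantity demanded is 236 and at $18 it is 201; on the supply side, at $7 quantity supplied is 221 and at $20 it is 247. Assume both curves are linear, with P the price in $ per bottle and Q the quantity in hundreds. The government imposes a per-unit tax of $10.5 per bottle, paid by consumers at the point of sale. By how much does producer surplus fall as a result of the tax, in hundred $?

Producer surplus falls by $1676.25 hundred.

Demand slope: (201 − 236)/(18 − 11) = -5, so Qd = 291 − 5P.
Supply slope: (247 − 221)/(20 − 7) = 2, so Qs = 2P + 207.
Without the tax, 291 − 5P = 2P + 207 gives 7P = 84, so P* = $12 and Q* = 231.
With the tax collected from consumers, demand (in seller-price terms) shifts: Qd = 291 − 5(P + 10.5).
New equilibrium: consumers pay $15, suppliers receive $4.5, Q = 216. (Wedge: Pb − Ps = 10.5.)
ΔPS is the trapezoid between Q = 216 and Q = 231 of height $7.5: ½ · (231 + 216) · 7.5 = $1676.25.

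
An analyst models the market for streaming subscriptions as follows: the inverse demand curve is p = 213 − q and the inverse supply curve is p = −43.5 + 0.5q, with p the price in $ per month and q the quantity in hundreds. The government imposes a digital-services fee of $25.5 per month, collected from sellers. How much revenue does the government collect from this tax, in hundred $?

Tax revenue = $3927 hundred.

Rewrite in direct form: qd = 213 − p and qs = 2p + 87.
Before the tax: set 213 − p = 2p + 87 → p* = $42, q* = 171.
With the tax collected from sellers, supply shifts: qs = 2(p − 25.5) + 87.
Solving gives q = 154 with consumers paying $59 and sellers receiving $33.5 (the $25.5 wedge).
Revenue = t · Q = 25.5 · 154 = $3927.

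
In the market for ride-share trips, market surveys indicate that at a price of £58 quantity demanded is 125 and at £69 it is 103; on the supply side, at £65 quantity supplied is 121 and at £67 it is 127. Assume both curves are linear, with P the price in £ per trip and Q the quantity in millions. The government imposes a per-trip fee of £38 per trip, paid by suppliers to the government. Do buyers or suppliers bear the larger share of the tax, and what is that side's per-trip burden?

Demand slope: (103 − 125)/(69 − 58) = -2, so Qd = 241 − 2P.
Supply slope: (127 − 121)/(67 − 65) = 3, so Qs = 3P − 74.
Before the tax: set 241 − 2P = 3P − 74 → P* = £63, Q* = 115.
With the tax collected from suppliers, supply shifts: Qs = 3(P − 38) − 74.
New equilibrium: buyers pay £85.8, suppliers receive £47.8, Q = 69.4. (Wedge: Pb − Ps = 38.)
Per-trip burden: buyers £22.8, suppliers £15.2.
Buyers take the larger share because demand is less price-elastic here (demand slope 2 vs supply slope 3).
The less price-elastic side of the market bears the larger share of a per-unit tax.

Buyers bear the larger share: £22.8 per trip.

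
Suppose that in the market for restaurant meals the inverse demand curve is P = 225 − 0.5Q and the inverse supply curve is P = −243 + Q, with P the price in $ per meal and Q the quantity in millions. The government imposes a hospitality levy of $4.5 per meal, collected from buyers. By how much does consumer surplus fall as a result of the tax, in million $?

Consumer surplus falls by $465.75 million.

Inverting to Q(P) form: Qd = 450 − 2P; Qs = P + 243.
Before the tax: set 450 − 2P = P + 243 → P* = $69, Q* = 312.
With the tax collected from buyers, demand (in seller-price terms) shifts: Qd = 450 − 2(P + 4.5).
New equilibrium: buyers pay $70.5, suppliers receive $66, Q = 309. (Wedge: Pb − Ps = 4.5.)
ΔCS is the trapezoid between Q = 309 and Q = 312 of height $1.5: ½ · (312 + 309) · 1.5 = $465.75.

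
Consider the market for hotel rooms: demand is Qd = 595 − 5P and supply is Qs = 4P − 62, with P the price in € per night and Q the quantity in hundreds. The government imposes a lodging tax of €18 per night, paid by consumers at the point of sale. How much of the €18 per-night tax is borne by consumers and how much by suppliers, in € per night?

Without the tax, 595 − 5P = 4P − 62 gives 9P = 657, so P* = €73 and Q* = 230.
With the tax collected from consumers, demand (in seller-price terms) shifts: Qd = 595 − 5(P + 18).
New equilibrium: consumers pay €81, suppliers receive €63, Q = 190. (Wedge: Pb − Ps = 18.)
Burden on consumers: €8; on suppliers: €10. (They sum to €18.)
The less price-elastic side of the market bears the larger share of a per-unit tax.

Consumers bear €8 per night; suppliers bear €10 per night.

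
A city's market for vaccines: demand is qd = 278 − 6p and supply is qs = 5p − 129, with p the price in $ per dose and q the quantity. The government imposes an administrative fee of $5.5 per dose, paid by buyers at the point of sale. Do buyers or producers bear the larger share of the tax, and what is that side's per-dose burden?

Without the tax, 278 − 6p = 5p − 129 gives 11p = 407, so p* = $37 and q* = 56.
With the tax collected from buyers, demand (in seller-price terms) shifts: qd = 278 − 6(p + 5.5).
Solving gives q = 41 with buyers paying $39.5 and producers receiving $34 (the $5.5 wedge).
Per-dose burden: buyers $2.5, producers $3.
Producers take the larger share because supply is less price-elastic here (demand slope 6 vs supply slope 5).
The less price-elastic side of the market bears the larger share of a per-unit tax.

Producers bear the larger share: $3 per dose.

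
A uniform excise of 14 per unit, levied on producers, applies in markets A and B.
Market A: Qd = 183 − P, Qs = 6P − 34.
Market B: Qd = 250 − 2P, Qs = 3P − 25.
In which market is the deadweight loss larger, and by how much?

Market A: pre-tax P* = 31, Q* = 152; post-tax Q = 140; deadweight loss = 84.
Market B: pre-tax P* = 55, Q* = 140; post-tax Q = 123.2; deadweight loss = 117.6.
Difference: 84 vs 117.6 → market B is larger by 33.6.

Market B, by 33.6.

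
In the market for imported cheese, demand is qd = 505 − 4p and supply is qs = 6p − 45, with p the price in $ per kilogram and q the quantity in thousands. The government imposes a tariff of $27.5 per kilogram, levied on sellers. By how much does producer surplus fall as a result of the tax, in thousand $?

Before the tax: set 505 − 4p = 6p − 45 → p* = $55, q* = 285.
With the tax collected from sellers, supply shifts: qs = 6(p − 27.5) − 45.
New equilibrium: consumers pay $71.5, sellers receive $44, q = 219. (Wedge: pb − ps = 27.5.)
ΔPS is the trapezoid between Q = 219 and Q = 285 of height $11: ½ · (285 + 219) · 11 = $2772.

Producer surplus falls by $2772 thousand.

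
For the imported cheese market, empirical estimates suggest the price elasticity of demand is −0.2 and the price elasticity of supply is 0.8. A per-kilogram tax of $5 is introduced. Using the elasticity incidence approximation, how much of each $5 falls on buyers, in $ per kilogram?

Incidence ratio: buyers' share ≈ εs / (εs + |εd|) = 0.8 / (0.8 + 0.2) = 0.8.
So buyers bear ≈ 0.8 × $5 = $4; producers bear $1.

Buyers bear ≈ $4 per kilogram.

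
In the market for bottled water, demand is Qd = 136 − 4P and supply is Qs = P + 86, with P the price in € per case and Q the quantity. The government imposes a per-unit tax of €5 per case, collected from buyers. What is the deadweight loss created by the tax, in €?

Deadweight loss = €10.

Before the tax: set 136 − 4P = P + 86 → P* = €10, Q* = 96.
With the tax collected from buyers, demand (in seller-price terms) shifts: Qd = 136 − 4(P + 5).
New equilibrium: buyers pay €11, sellers receive €6, Q = 92. (Wedge: Pb − Ps = 5.)
Quantity falls by |ΔQ| = |96 − 92| = 4.
DWL = ½ · t · |ΔQ| = ½ · 5 · 4 = €10.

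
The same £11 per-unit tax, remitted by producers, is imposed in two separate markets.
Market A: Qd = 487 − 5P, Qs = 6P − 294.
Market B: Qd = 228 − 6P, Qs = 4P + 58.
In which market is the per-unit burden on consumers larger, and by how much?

Market A, by £1.6.

Market A: pre-tax P* = £71, Q* = 132; post-tax Q = 102; per-unit burden on consumers = £6.
Market B: pre-tax P* = £17, Q* = 126; post-tax Q = 99.6; per-unit burden on consumers = £4.4.
Difference: £6 vs £4.4 → market A is larger by £1.6.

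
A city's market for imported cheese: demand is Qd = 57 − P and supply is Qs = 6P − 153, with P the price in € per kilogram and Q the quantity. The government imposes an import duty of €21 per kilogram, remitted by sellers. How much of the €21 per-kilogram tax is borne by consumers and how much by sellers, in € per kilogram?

Consumers bear €18 per kilogram; sellers bear €3 per kilogram.

Before the tax: set 57 − P = 6P − 153 → P* = €30, Q* = 27.
With the tax collected from sellers, supply shifts: Qs = 6(P − 21) − 153.
Solving gives Q = 9 with consumers paying €48 and sellers receiving €27 (the €21 wedge).
Burden on consumers: €18; on sellers: €3. (They sum to €21.)
The less price-elastic side of the market bears the larger share of a per-unit tax.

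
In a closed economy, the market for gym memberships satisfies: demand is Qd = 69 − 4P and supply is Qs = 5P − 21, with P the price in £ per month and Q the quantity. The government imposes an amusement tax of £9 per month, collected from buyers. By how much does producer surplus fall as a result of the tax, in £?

Before the tax: set 69 − 4P = 5P − 21 → P* = £10, Q* = 29.
With the tax collected from buyers, demand (in seller-price terms) shifts: Qd = 69 − 4(P + 9).
New equilibrium: buyers pay £15, producers receive £6, Q = 9. (Wedge: Pb − Ps = 9.)
ΔPS is the trapezoid between Q = 9 and Q = 29 of height £4: ½ · (29 + 9) · 4 = £76.

Producer surplus falls by £76.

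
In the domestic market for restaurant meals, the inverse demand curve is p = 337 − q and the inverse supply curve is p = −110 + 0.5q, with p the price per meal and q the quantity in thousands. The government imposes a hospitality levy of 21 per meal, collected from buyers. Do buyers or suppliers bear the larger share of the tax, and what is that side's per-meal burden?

Buyers bear the larger share: 14 per meal.

Inverting to q(p) form: qd = 337 − p; qs = 2p + 220.
Before the tax: set 337 − p = 2p + 220 → p* = 39, q* = 298.
With the tax collected from buyers, demand (in seller-price terms) shifts: qd = 337 − (p + 21).
New equilibrium: buyers pay 53, suppliers receive 32, q = 284. (Wedge: pb − ps = 21.)
Per-meal burden: buyers 14, suppliers 7.
Buyers take the larger share because demand is less price-elastic here (demand slope 1 vs supply slope 2).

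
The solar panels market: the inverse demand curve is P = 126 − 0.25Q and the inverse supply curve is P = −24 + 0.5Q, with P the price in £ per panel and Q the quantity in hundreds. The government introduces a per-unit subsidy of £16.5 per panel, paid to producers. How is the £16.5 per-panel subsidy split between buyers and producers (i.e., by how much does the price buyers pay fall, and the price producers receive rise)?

Rewrite in direct form: Qd = 504 − 4P and Qs = 2P + 48.
Before the subsidy: set 504 − 4P = 2P + 48 → P* = £76, Q* = 200.
With a per-unit subsidy paid to producers, each receives P + 16.5 per unit sold, so supply becomes Qs = 2(P + 16.5) + 48.
New equilibrium: buyers pay £70.5, producers receive £87, Q = 222. (Wedge: Pb − Ps = −16.5.)
Gain to buyers: £5.5; to producers: £11. (They sum to £16.5.)

Buyers gain £5.5 per panel; producers gain £11 per panel.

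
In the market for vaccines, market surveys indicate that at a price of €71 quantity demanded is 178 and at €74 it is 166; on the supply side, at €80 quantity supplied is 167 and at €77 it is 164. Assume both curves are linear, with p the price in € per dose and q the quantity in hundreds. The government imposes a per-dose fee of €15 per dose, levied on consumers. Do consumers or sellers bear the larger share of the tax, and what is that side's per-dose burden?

Sellers bear the larger share: €12 per dose.

Demand slope: (166 − 178)/(74 − 71) = -4, so qd = 462 − 4p.
Supply slope: (164 − 167)/(77 − 80) = 1, so qs = p + 87.
Before the tax: set 462 − 4p = p + 87 → p* = €75, q* = 162.
With the tax collected from consumers, demand (in seller-price terms) shifts: qd = 462 − 4(p + 15).
Solving gives q = 150 with consumers paying €78 and sellers receiving €63 (the €15 wedge).
Per-dose burden: consumers €3, sellers €12.
Sellers take the larger share because supply is less price-elastic here (demand slope 4 vs supply slope 1).
The less price-elastic side of the market bears the larger share of a per-unit tax.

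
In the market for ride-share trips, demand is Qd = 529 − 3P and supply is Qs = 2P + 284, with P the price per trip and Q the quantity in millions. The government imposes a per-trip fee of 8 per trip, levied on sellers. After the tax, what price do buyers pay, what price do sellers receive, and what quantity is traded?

Buyers pay 52.2; sellers receive 44.2; quantity = 372.4.

Without the tax, 529 − 3P = 2P + 284 gives 5P = 245, so P* = 49 and Q* = 382.
With the tax collected from sellers, supply shifts: Qs = 2(P − 8) + 284.
Solving gives Q = 372.4 with buyers paying 52.2 and sellers receiving 44.2 (the 8 wedge).
The less price-elastic side of the market bears the larger share of a per-unit tax.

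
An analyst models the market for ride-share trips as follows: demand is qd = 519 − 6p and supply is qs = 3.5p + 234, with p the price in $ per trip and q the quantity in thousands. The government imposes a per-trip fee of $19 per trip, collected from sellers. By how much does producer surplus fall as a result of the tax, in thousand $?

Without the tax, 519 − 6p = 3.5p + 234 gives 9.5p = 285, so p* = $30 and q* = 339.
With the tax collected from sellers, supply shifts: qs = 3.5(p − 19) + 234.
New equilibrium: consumers pay $37, sellers receive $18, q = 297. (Wedge: pb − ps = 19.)
ΔPS is the trapezoid between Q = 297 and Q = 339 of height $12: ½ · (339 + 297) · 12 = $3816.

Producer surplus falls by $3816 thousand.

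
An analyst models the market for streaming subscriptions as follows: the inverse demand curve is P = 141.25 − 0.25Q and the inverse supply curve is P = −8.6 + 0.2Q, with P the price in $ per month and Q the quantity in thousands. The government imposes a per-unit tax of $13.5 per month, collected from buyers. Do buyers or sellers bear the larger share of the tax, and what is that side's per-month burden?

Buyers bear the larger share: $7.5 per month.

Inverting to Q(P) form: Qd = 565 − 4P; Qs = 5P + 43.
Before the tax: set 565 − 4P = 5P + 43 → P* = $58, Q* = 333.
With the tax collected from buyers, demand (in seller-price terms) shifts: Qd = 565 − 4(P + 13.5).
New equilibrium: buyers pay $65.5, sellers receive $52, Q = 303. (Wedge: Pb − Ps = 13.5.)
Per-month burden: buyers $7.5, sellers $6.
Buyers take the larger share because demand is less price-elastic here (demand slope 4 vs supply slope 5).
The less price-elastic side of the market bears the larger share of a per-unit tax.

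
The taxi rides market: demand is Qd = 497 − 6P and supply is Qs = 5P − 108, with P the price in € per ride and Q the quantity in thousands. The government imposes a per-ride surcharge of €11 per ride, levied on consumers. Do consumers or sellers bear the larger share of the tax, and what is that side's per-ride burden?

Sellers bear the larger share: €6 per ride.

Before the tax: set 497 − 6P = 5P − 108 → P* = €55, Q* = 167.
With the tax collected from consumers, demand (in seller-price terms) shifts: Qd = 497 − 6(P + 11).
New equilibrium: consumers pay €60, sellers receive €49, Q = 137. (Wedge: Pb − Ps = 11.)
Per-ride burden: consumers €5, sellers €6.
Sellers take the larger share because supply is less price-elastic here (demand slope 6 vs supply slope 5).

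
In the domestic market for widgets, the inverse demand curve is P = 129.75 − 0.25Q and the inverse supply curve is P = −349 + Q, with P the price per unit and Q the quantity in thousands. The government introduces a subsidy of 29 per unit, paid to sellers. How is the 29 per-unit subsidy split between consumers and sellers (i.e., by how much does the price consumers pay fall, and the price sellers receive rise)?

Consumers gain 5.8 per unit; sellers gain 23.2 per unit.

Rewrite in direct form: Qd = 519 − 4P and Qs = P + 349.
Without the subsidy, 519 − 4P = P + 349 gives 5P = 170, so P* = 34 and Q* = 383.
With a per-unit subsidy paid to sellers, each receives P + 29 per unit sold, so supply becomes Qs = (P + 29) + 349.
New equilibrium: consumers pay 28.2, sellers receive 57.2, Q = 406.2. (Wedge: Pb − Ps = −29.)
Gain to consumers: 5.8; to sellers: 23.2. (They sum to 29.)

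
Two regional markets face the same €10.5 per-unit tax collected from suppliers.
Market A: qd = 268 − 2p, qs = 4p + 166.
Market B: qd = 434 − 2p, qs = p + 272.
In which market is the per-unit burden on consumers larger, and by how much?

Market A, by €3.5.

Market A: pre-tax p* = €17, q* = 234; post-tax q = 220; per-unit burden on consumers = €7.
Market B: pre-tax p* = €54, q* = 326; post-tax q = 319; per-unit burden on consumers = €3.5.
Difference: €7 vs €3.5 → market A is larger by €3.5.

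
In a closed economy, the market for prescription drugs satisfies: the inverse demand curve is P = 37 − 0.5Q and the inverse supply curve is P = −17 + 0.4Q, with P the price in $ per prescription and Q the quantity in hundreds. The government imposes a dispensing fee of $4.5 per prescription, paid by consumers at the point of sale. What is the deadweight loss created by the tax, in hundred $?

Inverting to Q(P) form: Qd = 74 − 2P; Qs = 2.5P + 42.5.
Before the tax: set 74 − 2P = 2.5P + 42.5 → P* = $7, Q* = 60.
With the tax collected from consumers, demand (in seller-price terms) shifts: Qd = 74 − 2(P + 4.5).
New equilibrium: consumers pay $9.5, producers receive $5, Q = 55. (Wedge: Pb − Ps = 4.5.)
Quantity falls by |ΔQ| = |60 − 55| = 5.
DWL = ½ · t · |ΔQ| = ½ · 4.5 · 5 = $11.25.

Deadweight loss = $11.25 hundred.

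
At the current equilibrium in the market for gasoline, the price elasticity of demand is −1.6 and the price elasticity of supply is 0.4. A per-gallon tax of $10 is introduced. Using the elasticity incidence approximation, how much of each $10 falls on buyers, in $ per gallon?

Buyers bear ≈ $2 per gallon.

Incidence ratio: buyers' share ≈ εs / (εs + |εd|) = 0.4 / (0.4 + 1.6) = 0.2.
So buyers bear ≈ 0.2 × $10 = $2; sellers bear $8.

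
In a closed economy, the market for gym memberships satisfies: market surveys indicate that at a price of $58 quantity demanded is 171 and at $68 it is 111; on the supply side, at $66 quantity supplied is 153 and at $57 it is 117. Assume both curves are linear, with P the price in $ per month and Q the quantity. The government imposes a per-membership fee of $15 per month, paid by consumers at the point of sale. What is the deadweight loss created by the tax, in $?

Demand slope: (111 − 171)/(68 − 58) = -6, so Qd = 519 − 6P.
Supply slope: (117 − 153)/(57 − 66) = 4, so Qs = 4P − 111.
Without the tax, 519 − 6P = 4P − 111 gives 10P = 630, so P* = $63 and Q* = 141.
With the tax collected from consumers, demand (in seller-price terms) shifts: Qd = 519 − 6(P + 15).
Solving gives Q = 105 with consumers paying $69 and producers receiving $54 (the $15 wedge).
Quantity falls by |ΔQ| = |141 − 105| = 36.
DWL = ½ · t · |ΔQ| = ½ · 15 · 36 = $270.

Deadweight loss = $270.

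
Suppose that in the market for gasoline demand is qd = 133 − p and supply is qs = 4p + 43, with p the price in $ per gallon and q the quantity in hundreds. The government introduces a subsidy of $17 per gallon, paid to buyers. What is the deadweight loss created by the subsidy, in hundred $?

Without the subsidy, 133 − p = 4p + 43 gives 5p = 90, so p* = $18 and q* = 115.
With a per-unit subsidy paid to buyers, each effectively pays p − 17, so demand becomes qd = 133 − (p − 17).
Solving gives q = 128.6 with buyers paying $4.4 and suppliers receiving $21.4 (the $17 wedge).
Quantity rises by |ΔQ| = |115 − 128.6| = 13.6.
DWL = ½ · t · |ΔQ| = ½ · 17 · 13.6 = $115.6.

Deadweight loss = $115.6 hundred.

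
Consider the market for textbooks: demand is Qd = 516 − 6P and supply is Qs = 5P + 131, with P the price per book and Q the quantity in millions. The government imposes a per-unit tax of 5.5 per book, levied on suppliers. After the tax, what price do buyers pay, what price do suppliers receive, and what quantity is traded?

Buyers pay 37.5; suppliers receive 32; quantity = 291.

Before the tax: set 516 − 6P = 5P + 131 → P* = 35, Q* = 306.
With the tax collected from suppliers, supply shifts: Qs = 5(P − 5.5) + 131.
New equilibrium: buyers pay 37.5, suppliers receive 32, Q = 291. (Wedge: Pb − Ps = 5.5.)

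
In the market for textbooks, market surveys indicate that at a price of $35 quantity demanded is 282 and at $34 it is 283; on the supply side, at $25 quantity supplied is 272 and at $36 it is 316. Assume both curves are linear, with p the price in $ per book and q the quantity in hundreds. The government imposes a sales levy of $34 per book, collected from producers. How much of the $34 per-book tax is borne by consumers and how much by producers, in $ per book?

Demand slope: (283 − 282)/(34 − 35) = -1, so qd = 317 − p.
Supply slope: (316 − 272)/(36 − 25) = 4, so qs = 4p + 172.
Before the tax: set 317 − p = 4p + 172 → p* = $29, q* = 288.
With the tax collected from producers, supply shifts: qs = 4(p − 34) + 172.
New equilibrium: consumers pay $56.2, producers receive $22.2, q = 260.8. (Wedge: pb − ps = 34.)
Burden on consumers: $27.2; on producers: $6.8. (They sum to $34.)

Consumers bear $27.2 per book; producers bear $6.8 per book.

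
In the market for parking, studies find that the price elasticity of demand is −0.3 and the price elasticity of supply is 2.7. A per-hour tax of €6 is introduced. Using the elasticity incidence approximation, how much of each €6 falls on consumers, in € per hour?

Incidence ratio: consumers' share ≈ εs / (εs + |εd|) = 2.7 / (2.7 + 0.3) = 0.9.
So consumers bear ≈ 0.9 × €6 = €5.4; suppliers bear €0.6.

Consumers bear ≈ €5.4 per hour.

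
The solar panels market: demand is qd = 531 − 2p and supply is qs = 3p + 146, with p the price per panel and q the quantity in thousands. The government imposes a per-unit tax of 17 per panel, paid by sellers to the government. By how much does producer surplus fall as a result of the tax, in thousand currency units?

Producer surplus falls by 2494.24 thousand.

Without the tax, 531 − 2p = 3p + 146 gives 5p = 385, so p* = 77 and q* = 377.
With the tax collected from sellers, supply shifts: qs = 3(p − 17) + 146.
Solving gives q = 356.6 with buyers paying 87.2 and sellers receiving 70.2 (the 17 wedge).
ΔPS is the trapezoid between Q = 356.6 and Q = 377 of height 6.8: ½ · (377 + 356.6) · 6.8 = 2494.24.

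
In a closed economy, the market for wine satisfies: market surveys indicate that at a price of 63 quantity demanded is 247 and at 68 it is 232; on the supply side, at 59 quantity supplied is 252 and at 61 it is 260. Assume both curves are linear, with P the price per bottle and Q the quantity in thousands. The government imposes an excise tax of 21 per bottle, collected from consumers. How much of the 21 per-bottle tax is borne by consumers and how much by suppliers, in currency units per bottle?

Demand slope: (232 − 247)/(68 − 63) = -3, so Qd = 436 − 3P.
Supply slope: (260 − 252)/(61 − 59) = 4, so Qs = 4P + 16.
Before the tax: set 436 − 3P = 4P + 16 → P* = 60, Q* = 256.
With the tax collected from consumers, demand (in seller-price terms) shifts: Qd = 436 − 3(P + 21).
New equilibrium: consumers pay 72, suppliers receive 51, Q = 220. (Wedge: Pb − Ps = 21.)
Burden on consumers: 12; on suppliers: 9. (They sum to 21.)
The less price-elastic side of the market bears the larger share of a per-unit tax.

Consumers bear 12 per bottle; suppliers bear 9 per bottle.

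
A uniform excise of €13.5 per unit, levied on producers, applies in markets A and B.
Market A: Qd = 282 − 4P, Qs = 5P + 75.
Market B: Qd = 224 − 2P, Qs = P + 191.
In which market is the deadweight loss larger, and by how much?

Market A, by €141.75.

Market A: pre-tax P* = €23, Q* = 190; post-tax Q = 160; deadweight loss = €202.5.
Market B: pre-tax P* = €11, Q* = 202; post-tax Q = 193; deadweight loss = €60.75.
Difference: €202.5 vs €60.75 → market A is larger by €141.75.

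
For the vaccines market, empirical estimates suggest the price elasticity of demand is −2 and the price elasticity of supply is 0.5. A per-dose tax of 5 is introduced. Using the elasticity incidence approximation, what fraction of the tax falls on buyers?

Buyers' share ≈ 0.2.

Incidence ratio: buyers' share ≈ εs / (εs + |εd|) = 0.5 / (0.5 + 2) = 0.2.
Supply is the less elastic side, so buyers bear the smaller share.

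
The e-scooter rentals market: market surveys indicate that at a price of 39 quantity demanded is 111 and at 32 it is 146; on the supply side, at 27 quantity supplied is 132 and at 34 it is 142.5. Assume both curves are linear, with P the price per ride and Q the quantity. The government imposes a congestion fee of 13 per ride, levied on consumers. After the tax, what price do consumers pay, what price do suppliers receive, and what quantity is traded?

Demand slope: (146 − 111)/(32 − 39) = -5, so Qd = 306 − 5P.
Supply slope: (142.5 − 132)/(34 − 27) = 1.5, so Qs = 1.5P + 91.5.
Without the tax, 306 − 5P = 1.5P + 91.5 gives 6.5P = 214.5, so P* = 33 and Q* = 141.
With the tax collected from consumers, demand (in seller-price terms) shifts: Qd = 306 − 5(P + 13).
Solving gives Q = 126 with consumers paying 36 and suppliers receiving 23 (the 13 wedge).

Consumers pay 36; suppliers receive 23; quantity = 126.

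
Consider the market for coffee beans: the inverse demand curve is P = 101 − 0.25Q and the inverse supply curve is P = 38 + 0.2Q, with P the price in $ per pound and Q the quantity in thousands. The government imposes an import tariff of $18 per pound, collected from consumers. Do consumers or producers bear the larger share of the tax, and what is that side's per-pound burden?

Consumers bear the larger share: $10 per pound.

Inverting to Q(P) form: Qd = 404 − 4P; Qs = 5P − 190.
Without the tax, 404 − 4P = 5P − 190 gives 9P = 594, so P* = $66 and Q* = 140.
With the tax collected from consumers, demand (in seller-price terms) shifts: Qd = 404 − 4(P + 18).
Solving gives Q = 100 with consumers paying $76 and producers receiving $58 (the $18 wedge).
Per-pound burden: consumers $10, producers $8.
Consumers take the larger share because demand is less price-elastic here (demand slope 4 vs supply slope 5).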